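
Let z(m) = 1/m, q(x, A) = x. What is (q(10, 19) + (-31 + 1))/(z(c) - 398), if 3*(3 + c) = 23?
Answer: 280/5569 ≈ 0.050278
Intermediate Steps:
c = 14/3 (c = -3 + (1/3)*23 = -3 + 23/3 = 14/3 ≈ 4.6667)
(q(10, 19) + (-31 + 1))/(z(c) - 398) = (10 + (-31 + 1))/(1/(14/3) - 398) = (10 - 30)/(3/14 - 398) = -20/(-5569/14) = -20*(-14/5569) = 280/5569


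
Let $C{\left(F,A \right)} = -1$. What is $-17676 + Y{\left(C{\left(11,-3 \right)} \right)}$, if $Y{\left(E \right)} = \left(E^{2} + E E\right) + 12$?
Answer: $-17662$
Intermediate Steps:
$Y{\left(E \right)} = 12 + 2 E^{2}$ ($Y{\left(E \right)} = \left(E^{2} + E^{2}\right) + 12 = 2 E^{2} + 12 = 12 + 2 E^{2}$)
$-17676 + Y{\left(C{\left(11,-3 \right)} \right)} = -17676 + \left(12 + 2 \left(-1\right)^{2}\right) = -17676 + \left(12 + 2 \cdot 1\right) = -17676 + \left(12 + 2\right) = -17676 + 14 = -17662$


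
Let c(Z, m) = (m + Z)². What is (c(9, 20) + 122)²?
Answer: 927369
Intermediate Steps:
c(Z, m) = (Z + m)²
(c(9, 20) + 122)² = ((9 + 20)² + 122)² = (29² + 122)² = (841 + 122)² = 963² = 927369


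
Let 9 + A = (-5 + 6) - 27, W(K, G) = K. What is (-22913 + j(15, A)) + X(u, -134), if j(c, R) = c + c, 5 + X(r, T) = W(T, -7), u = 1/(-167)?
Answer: -23022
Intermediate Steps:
u = -1/167 ≈ -0.0059880
A = -35 (A = -9 + ((-5 + 6) - 27) = -9 + (1 - 27) = -9 - 26 = -35)
X(r, T) = -5 + T
j(c, R) = 2*c
(-22913 + j(15, A)) + X(u, -134) = (-22913 + 2*15) + (-5 - 134) = (-22913 + 30) - 139 = -22883 - 139 = -23022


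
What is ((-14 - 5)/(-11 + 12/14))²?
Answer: 17689/5041 ≈ 3.5090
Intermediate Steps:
((-14 - 5)/(-11 + 12/14))² = (-19/(-11 + 12*(1/14)))² = (-19/(-11 + 6/7))² = (-19/(-71/7))² = (-19*(-7/71))² = (133/71)² = 17689/5041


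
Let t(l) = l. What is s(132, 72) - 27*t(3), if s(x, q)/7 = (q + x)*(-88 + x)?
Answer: 62751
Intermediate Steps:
s(x, q) = 7*(-88 + x)*(q + x) (s(x, q) = 7*((q + x)*(-88 + x)) = 7*((-88 + x)*(q + x)) = 7*(-88 + x)*(q + x))
s(132, 72) - 27*t(3) = (-616*72 - 616*132 + 7*132² + 7*72*132) - 27*3 = (-44352 - 81312 + 7*17424 + 66528) - 81 = (-44352 - 81312 + 121968 + 66528) - 81 = 62832 - 81 = 62751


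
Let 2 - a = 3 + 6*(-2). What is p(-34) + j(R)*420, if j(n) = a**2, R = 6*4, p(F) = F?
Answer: 50786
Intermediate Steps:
a = 11 (a = 2 - (3 + 6*(-2)) = 2 - (3 - 12) = 2 - 1*(-9) = 2 + 9 = 11)
R = 24
j(n) = 121 (j(n) = 11**2 = 121)
p(-34) + j(R)*420 = -34 + 121*420 = -34 + 50820 = 50786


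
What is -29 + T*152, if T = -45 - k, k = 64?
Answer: -16597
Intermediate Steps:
T = -109 (T = -45 - 1*64 = -45 - 64 = -109)
-29 + T*152 = -29 - 109*152 = -29 - 16568 = -16597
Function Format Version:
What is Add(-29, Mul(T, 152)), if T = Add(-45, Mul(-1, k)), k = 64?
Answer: -16597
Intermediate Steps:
T = -109 (T = Add(-45, Mul(-1, 64)) = Add(-45, -64) = -109)
Add(-29, Mul(T, 152)) = Add(-29, Mul(-109, 152)) = Add(-29, -16568) = -16597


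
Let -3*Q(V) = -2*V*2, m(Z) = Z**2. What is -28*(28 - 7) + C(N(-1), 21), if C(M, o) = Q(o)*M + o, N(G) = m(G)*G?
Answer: -595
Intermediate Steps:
N(G) = G**3 (N(G) = G**2*G = G**3)
Q(V) = 4*V/3 (Q(V) = -(-2*V)*2/3 = -(-4)*V/3 = 4*V/3)
C(M, o) = o + 4*M*o/3 (C(M, o) = (4*o/3)*M + o = 4*M*o/3 + o = o + 4*M*o/3)
-28*(28 - 7) + C(N(-1), 21) = -28*(28 - 7) + (1/3)*21*(3 + 4*(-1)**3) = -28*21 + (1/3)*21*(3 + 4*(-1)) = -588 + (1/3)*21*(3 - 4) = -588 + (1/3)*21*(-1) = -588 - 7 = -595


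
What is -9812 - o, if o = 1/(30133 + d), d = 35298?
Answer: -642008973/65431 ≈ -9812.0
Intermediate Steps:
o = 1/65431 (o = 1/(30133 + 35298) = 1/65431 ≈ 1.5283e-5)
-9812 - o = -9812 - 1*1/65431 = -9812 - 1/65431 = -642008973/65431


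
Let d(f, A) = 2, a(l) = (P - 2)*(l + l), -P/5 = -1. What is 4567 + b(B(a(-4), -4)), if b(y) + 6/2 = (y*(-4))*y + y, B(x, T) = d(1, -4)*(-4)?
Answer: 4300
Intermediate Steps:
P = 5 (P = -5*(-1) = 5)
a(l) = 6*l (a(l) = (5 - 2)*(l + l) = 3*(2*l) = 6*l)
B(x, T) = -8 (B(x, T) = 2*(-4) = -8)
b(y) = -3 + y - 4*y**2 (b(y) = -3 + ((y*(-4))*y + y) = -3 + ((-4*y)*y + y) = -3 + (-4*y**2 + y) = -3 + (y - 4*y**2) = -3 + y - 4*y**2)
4567 + b(B(a(-4), -4)) = 4567 + (-3 - 8 - 4*(-8)**2) = 4567 + (-3 - 8 - 4*64) = 4567 + (-3 - 8 - 256) = 4567 - 267 = 4300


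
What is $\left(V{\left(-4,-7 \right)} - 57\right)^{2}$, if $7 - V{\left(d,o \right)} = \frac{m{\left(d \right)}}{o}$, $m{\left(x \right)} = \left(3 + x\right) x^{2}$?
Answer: $\frac{133956}{49} \approx 2733.8$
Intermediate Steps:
$m{\left(x \right)} = x^{2} \left(3 + x\right)$
$V{\left(d,o \right)} = 7 - \frac{d^{2} \left(3 + d\right)}{o}$
$\left(V{\left(-4,-7 \right)} - 57\right)^{2} = \left(\frac{7 \left(-7\right) - \left(-4\right)^{2} \left(3 - 4\right)}{-7} - 57\right)^{2} = \left(- \frac{-49 - 16 \left(-1\right)}{7} - 57\right)^{2} = \left(- \frac{-49 + 16}{7} - 57\right)^{2} = \left(\left(- \frac{1}{7}\right) \left(-33\right) - 57\right)^{2} = \left(\frac{33}{7} - 57\right)^{2} = \left(- \frac{366}{7}\right)^{2} = \frac{133956}{49}$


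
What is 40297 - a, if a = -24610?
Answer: 64907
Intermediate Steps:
40297 - a = 40297 - 1*(-24610) = 40297 + 24610 = 64907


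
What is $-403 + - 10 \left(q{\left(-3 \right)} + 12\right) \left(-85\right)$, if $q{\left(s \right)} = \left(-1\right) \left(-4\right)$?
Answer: $13197$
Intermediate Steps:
$q{\left(s \right)} = 4$
$-403 + - 10 \left(q{\left(-3 \right)} + 12\right) \left(-85\right) = -403 + - 10 \left(4 + 12\right) \left(-85\right) = -403 + \left(-10\right) 16 \left(-85\right) = -403 - -13600 = -403 + 13600 = 13197$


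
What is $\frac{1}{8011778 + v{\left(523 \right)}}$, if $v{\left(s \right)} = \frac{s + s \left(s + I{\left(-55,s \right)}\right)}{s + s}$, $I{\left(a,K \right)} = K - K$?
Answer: $\frac{1}{8012040} \approx 1.2481 \cdot 10^{-7}$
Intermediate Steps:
$I{\left(a,K \right)} = 0$
$v{\left(s \right)} = \frac{s + s^{2}}{2 s}$ ($v{\left(s \right)} = \frac{s + s \left(s + 0\right)}{s + s} = \frac{s + s s}{2 s} = \left(s + s^{2}\right) \frac{1}{2 s} = \frac{s + s^{2}}{2 s}$)
$\frac{1}{8011778 + v{\left(523 \right)}} = \frac{1}{8011778 + \left(\frac{1}{2} + \frac{1}{2} \cdot 523\right)} = \frac{1}{8011778 + \left(\frac{1}{2} + \frac{523}{2}\right)} = \frac{1}{8011778 + 262} = \frac{1}{8012040}$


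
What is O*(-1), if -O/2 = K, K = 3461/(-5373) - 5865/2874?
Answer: -13819853/2573667 ≈ -5.3697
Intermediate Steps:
K = -13819853/5147334 (K = 3461*(-1/5373) - 5865*1/2874 = -3461/5373 - 1955/958 = -13819853/5147334 ≈ -2.6849)
O = 13819853/2573667 (O = -2*(-13819853/5147334) = 13819853/2573667 ≈ 5.3697)
O*(-1) = (13819853/2573667)*(-1) = -13819853/2573667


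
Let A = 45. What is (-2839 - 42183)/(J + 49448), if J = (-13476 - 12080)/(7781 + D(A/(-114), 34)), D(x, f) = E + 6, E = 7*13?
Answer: -88670829/97381447 ≈ -0.91055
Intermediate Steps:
E = 91
D(x, f) = 97 (D(x, f) = 91 + 6 = 97)
J = -12778/3939 (J = (-13476 - 12080)/(7781 + 97) = -25556/7878 = -25556*1/7878 = -12778/3939 ≈ -3.2440)
(-2839 - 42183)/(J + 49448) = (-2839 - 42183)/(-12778/3939 + 49448) = -45022/194762894/3939 = -45022*3939/194762894 = -88670829/97381447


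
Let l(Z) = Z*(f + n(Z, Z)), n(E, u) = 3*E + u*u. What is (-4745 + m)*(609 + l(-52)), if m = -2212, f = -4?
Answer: 916090803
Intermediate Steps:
n(E, u) = u² + 3*E (n(E, u) = 3*E + u² = u² + 3*E)
l(Z) = Z*(-4 + Z² + 3*Z) (l(Z) = Z*(-4 + (Z² + 3*Z)) = Z*(-4 + Z² + 3*Z))
(-4745 + m)*(609 + l(-52)) = (-4745 - 2212)*(609 - 52*(-4 + (-52)² + 3*(-52))) = -6957*(609 - 52*(-4 + 2704 - 156)) = -6957*(609 - 52*2544) = -6957*(609 - 132288) = -6957*(-131679) = 916090803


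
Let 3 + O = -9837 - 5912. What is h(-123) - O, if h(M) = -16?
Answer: 15736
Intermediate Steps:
O = -15752 (O = -3 + (-9837 - 5912) = -3 - 15749 = -15752)
h(-123) - O = -16 - 1*(-15752) = -16 + 15752 = 15736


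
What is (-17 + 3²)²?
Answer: 64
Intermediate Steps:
(-17 + 3²)² = (-17 + 9)² = (-8)² = 64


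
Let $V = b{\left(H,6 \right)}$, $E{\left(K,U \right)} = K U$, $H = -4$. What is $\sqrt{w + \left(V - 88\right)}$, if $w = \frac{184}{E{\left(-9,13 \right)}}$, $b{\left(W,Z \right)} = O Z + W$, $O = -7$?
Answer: $\frac{i \sqrt{206206}}{39} \approx 11.644 i$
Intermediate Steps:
$b{\left(W,Z \right)} = W - 7 Z$ ($b{\left(W,Z \right)} = - 7 Z + W = W - 7 Z$)
$V = -46$ ($V = -4 - 42 = -46$)
$w = - \frac{184}{117}$ ($w = \frac{184}{\left(-9\right) 13} = \frac{184}{-117} = 184 \left(- \frac{1}{117}\right) = - \frac{184}{117} \approx -1.5726$)
$\sqrt{w + \left(V - 88\right)} = \sqrt{- \frac{184}{117} - 134} = \sqrt{- \frac{15862}{117}} = \frac{i \sqrt{206206}}{39}$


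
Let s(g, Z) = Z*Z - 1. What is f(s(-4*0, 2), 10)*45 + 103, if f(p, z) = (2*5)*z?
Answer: 4603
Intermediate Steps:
s(g, Z) = -1 + Z² (s(g, Z) = Z² - 1 = -1 + Z²)
f(p, z) = 10*z
f(s(-4*0, 2), 10)*45 + 103 = (10*10)*45 + 103 = 100*45 + 103 = 4500 + 103 = 4603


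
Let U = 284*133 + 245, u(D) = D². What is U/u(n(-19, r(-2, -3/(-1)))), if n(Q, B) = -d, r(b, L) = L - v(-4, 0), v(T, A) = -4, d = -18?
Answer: 38017/324 ≈ 117.34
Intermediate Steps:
r(b, L) = 4 + L (r(b, L) = L - 1*(-4) = L + 4 = 4 + L)
n(Q, B) = 18 (n(Q, B) = -1*(-18) = 18)
U = 38017 (U = 37772 + 245 = 38017)
U/u(n(-19, r(-2, -3/(-1)))) = 38017/(18²) = 38017/324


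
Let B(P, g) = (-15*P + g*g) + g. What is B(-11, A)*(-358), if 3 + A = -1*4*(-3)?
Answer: -91290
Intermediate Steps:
A = 9 (A = -3 - 1*4*(-3) = -3 - 4*(-3) = -3 + 12 = 9)
B(P, g) = g + g**2 - 15*P (B(P, g) = (-15*P + g**2) + g = (g**2 - 15*P) + g = g + g**2 - 15*P)
B(-11, A)*(-358) = (9 + 9**2 - 15*(-11))*(-358) = (9 + 81 + 165)*(-358) = 255*(-358) = -91290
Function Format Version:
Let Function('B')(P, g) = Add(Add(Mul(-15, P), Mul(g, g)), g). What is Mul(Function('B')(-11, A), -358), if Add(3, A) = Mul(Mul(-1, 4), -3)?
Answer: -91290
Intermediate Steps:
A = 9 (A = Add(-3, Mul(Mul(-1, 4), -3)) = Add(-3, Mul(-4, -3)) = Add(-3, 12) = 9)
Function('B')(P, g) = Add(g, Pow(g, 2), Mul(-15, P)) (Function('B')(P, g) = Add(Add(Mul(-15, P), Pow(g, 2)), g) = Add(Add(Pow(g, 2), Mul(-15, P)), g) = Add(g, Pow(g, 2), Mul(-15, P)))
Mul(Function('B')(-11, A), -358) = Mul(Add(9, Pow(9, 2), Mul(-15, -11)), -358) = Mul(Add(9, 81, 165), -358) = Mul(255, -358) = -91290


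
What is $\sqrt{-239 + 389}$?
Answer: $5 \sqrt{6} \approx 12.247$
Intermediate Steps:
$\sqrt{-239 + 389} = \sqrt{150} = 5 \sqrt{6}$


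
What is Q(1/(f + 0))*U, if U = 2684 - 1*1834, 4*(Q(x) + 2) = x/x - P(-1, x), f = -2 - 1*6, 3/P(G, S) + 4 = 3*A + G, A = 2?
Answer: -2125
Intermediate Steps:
P(G, S) = 3/(2 + G) (P(G, S) = 3/(-4 + (3*2 + G)) = 3/(-4 + (6 + G)) = 3/(2 + G))
f = -8 (f = -2 - 6 = -8)
Q(x) = -5/2 (Q(x) = -2 + (x/x - 3/(2 - 1))/4 = -2 + (1 - 3/1)/4 = -2 + (1 - 3)/4 = -2 + (¼)*(-2) = -2 - ½ = -5/2)
U = 850 (U = 2684 - 1834 = 850)
Q(1/(f + 0))*U = -5/2*850 = -2125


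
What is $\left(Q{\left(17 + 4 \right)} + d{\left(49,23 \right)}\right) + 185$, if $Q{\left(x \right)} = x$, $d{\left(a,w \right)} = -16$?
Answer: $190$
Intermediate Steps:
$\left(Q{\left(17 + 4 \right)} + d{\left(49,23 \right)}\right) + 185 = \left(\left(17 + 4\right) - 16\right) + 185 = \left(21 - 16\right) + 185 = 5 + 185 = 190$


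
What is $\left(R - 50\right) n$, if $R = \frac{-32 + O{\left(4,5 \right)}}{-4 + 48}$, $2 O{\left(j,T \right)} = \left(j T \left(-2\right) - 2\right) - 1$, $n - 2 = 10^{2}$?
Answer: $- \frac{229857}{44} \approx -5224.0$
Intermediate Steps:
$n = 102$ ($n = 2 + 10^{2} = 2 + 100 = 102$)
$O{\left(j,T \right)} = - \frac{3}{2} - T j$ ($O{\left(j,T \right)} = \frac{\left(j T \left(-2\right) - 2\right) - 1}{2} = \frac{\left(T j \left(-2\right) - 2\right) - 1}{2} = \frac{\left(- 2 T j - 2\right) - 1}{2} = \frac{\left(-2 - 2 T j\right) - 1}{2} = \frac{-3 - 2 T j}{2} = - \frac{3}{2} - T j$)
$R = - \frac{107}{88}$ ($R = \frac{-32 - \left(\frac{3}{2} + 5 \cdot 4\right)}{-4 + 48} = \frac{-32 - \frac{43}{2}}{44} = \left(-32 - \frac{43}{2}\right) \frac{1}{44} = \left(- \frac{107}{2}\right) \frac{1}{44} = - \frac{107}{88} \approx -1.2159$)
$\left(R - 50\right) n = \left(- \frac{107}{88} - 50\right) 102 = \left(- \frac{4507}{88}\right) 102 = - \frac{229857}{44}$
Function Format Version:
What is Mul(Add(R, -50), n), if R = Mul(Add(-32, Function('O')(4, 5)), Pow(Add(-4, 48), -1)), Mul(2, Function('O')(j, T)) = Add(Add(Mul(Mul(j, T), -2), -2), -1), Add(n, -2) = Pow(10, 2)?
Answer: Rational(-229857, 44) ≈ -5224.0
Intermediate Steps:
n = 102 (n = Add(2, Pow(10, 2)) = Add(2, 100) = 102)
Function('O')(j, T) = Add(Rational(-3, 2), Mul(-1, T, j)) (Function('O')(j, T) = Mul(Rational(1, 2), Add(Add(Mul(Mul(j, T), -2), -2), -1)) = Mul(Rational(1, 2), Add(Add(Mul(Mul(T, j), -2), -2), -1)) = Mul(Rational(1, 2), Add(Add(Mul(-2, T, j), -2), -1)) = Mul(Rational(1, 2), Add(Add(-2, Mul(-2, T, j)), -1)) = Mul(Rational(1, 2), Add(-3, Mul(-2, T, j))) = Add(Rational(-3, 2), Mul(-1, T, j)))
R = Rational(-107, 88) (R = Mul(Add(-32, Add(Rational(-3, 2), Mul(-1, 5, 4))), Pow(Add(-4, 48), -1)) = Mul(Add(-32, Add(Rational(-3, 2), -20)), Pow(44, -1)) = Mul(Add(-32, Rational(-43, 2)), Rational(1, 44)) = Mul(Rational(-107, 2), Rational(1, 44)) = Rational(-107, 88) ≈ -1.2159)
Mul(Add(R, -50), n) = Mul(Add(Rational(-107, 88), -50), 102) = Mul(Rational(-4507, 88), 102) = Rational(-229857, 44)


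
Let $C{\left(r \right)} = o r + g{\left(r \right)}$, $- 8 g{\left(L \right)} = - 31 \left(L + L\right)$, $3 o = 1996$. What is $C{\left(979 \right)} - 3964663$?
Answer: $- \frac{39668573}{12} \approx -3.3057 \cdot 10^{6}$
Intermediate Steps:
$o = \frac{1996}{3}$ ($o = \frac{1}{3} \cdot 1996 = \frac{1996}{3} \approx 665.33$)
$g{\left(L \right)} = \frac{31 L}{4}$ ($g{\left(L \right)} = - \frac{\left(-31\right) \left(L + L\right)}{8} = - \frac{\left(-31\right) 2 L}{8} = - \frac{\left(-62\right) L}{8} = \frac{31 L}{4}$)
$C{\left(r \right)} = \frac{8077 r}{12}$ ($C{\left(r \right)} = \frac{1996 r}{3} + \frac{31 r}{4} = \frac{8077 r}{12}$)
$C{\left(979 \right)} - 3964663 = \frac{8077}{12} \cdot 979 - 3964663 = \frac{7907383}{12} - 3964663 = - \frac{39668573}{12}$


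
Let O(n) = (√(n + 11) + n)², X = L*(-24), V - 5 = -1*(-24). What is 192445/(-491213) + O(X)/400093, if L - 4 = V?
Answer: 230740696494/196530882809 - 1584*I*√781/400093 ≈ 1.1741 - 0.11064*I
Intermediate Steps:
V = 29 (V = 5 - 1*(-24) = 5 + 24 = 29)
L = 33 (L = 4 + 29 = 33)
X = -792 (X = 33*(-24) = -792)
O(n) = (n + √(11 + n))² (O(n) = (√(11 + n) + n)² = (n + √(11 + n))²)
192445/(-491213) + O(X)/400093 = 192445/(-491213) + (-792 + √(11 - 792))²/400093 = 192445*(-1/491213) + (-792 + √(-781))²*(1/400093) = -192445/491213 + (-792 + I*√781)²*(1/400093) = -192445/491213 + (-792 + I*√781)²/400093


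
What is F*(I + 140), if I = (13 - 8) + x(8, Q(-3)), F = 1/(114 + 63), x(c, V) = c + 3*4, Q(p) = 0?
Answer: 55/59 ≈ 0.93220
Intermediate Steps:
x(c, V) = 12 + c (x(c, V) = c + 12 = 12 + c)
F = 1/177 ≈ 0.0056497
I = 25 (I = (13 - 8) + (12 + 8) = 5 + 20 = 25)
F*(I + 140) = (25 + 140)/177 = (1/177)*165 = 55/59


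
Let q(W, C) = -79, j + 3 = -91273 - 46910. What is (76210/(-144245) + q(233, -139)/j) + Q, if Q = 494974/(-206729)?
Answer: -2408175548515225/824130929133306 ≈ -2.9221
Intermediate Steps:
j = -138186 (j = -3 + (-91273 - 46910) = -3 - 138183 = -138186)
Q = -494974/206729 (Q = 494974*(-1/206729) = -494974/206729 ≈ -2.3943)
(76210/(-144245) + q(233, -139)/j) + Q = (76210/(-144245) - 79/(-138186)) - 494974/206729 = (76210*(-1/144245) - 79*(-1/138186)) - 494974/206729 = (-15242/28849 + 79/138186) - 494974/206729 = -2103951941/3986527914 - 494974/206729 = -2408175548515225/824130929133306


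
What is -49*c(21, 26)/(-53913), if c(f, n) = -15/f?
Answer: -35/53913 ≈ -0.00064919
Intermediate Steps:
-49*c(21, 26)/(-53913) = -(-735)/21/(-53913) = -(-735)/21*(-1/53913) = -49*(-5/7)*(-1/53913) = 35*(-1/53913) = -35/53913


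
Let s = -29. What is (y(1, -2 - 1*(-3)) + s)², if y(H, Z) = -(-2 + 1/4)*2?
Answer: 2601/4 ≈ 650.25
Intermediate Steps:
y(H, Z) = 7/2 (y(H, Z) = -(-2 + ¼)*2 = -(-7)*2/4 = -1*(-7/2) = 7/2)
(y(1, -2 - 1*(-3)) + s)² = (7/2 - 29)² = (-51/2)² = 2601/4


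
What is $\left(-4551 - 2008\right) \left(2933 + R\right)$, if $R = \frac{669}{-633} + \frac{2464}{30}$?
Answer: $- \frac{62569921568}{3165} \approx -1.9769 \cdot 10^{7}$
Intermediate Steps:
$R = \frac{256607}{3165}$ ($R = 669 \left(- \frac{1}{633}\right) + 2464 \cdot \frac{1}{30} = - \frac{223}{211} + \frac{1232}{15} = \frac{256607}{3165} \approx 81.076$)
$\left(-4551 - 2008\right) \left(2933 + R\right) = \left(-4551 - 2008\right) \left(2933 + \frac{256607}{3165}\right) = \left(-6559\right) \frac{9539552}{3165} = - \frac{62569921568}{3165}$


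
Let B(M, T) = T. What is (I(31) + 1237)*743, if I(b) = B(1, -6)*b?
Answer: 780893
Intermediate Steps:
I(b) = -6*b
(I(31) + 1237)*743 = (-6*31 + 1237)*743 = (-186 + 1237)*743 = 1051*743 = 780893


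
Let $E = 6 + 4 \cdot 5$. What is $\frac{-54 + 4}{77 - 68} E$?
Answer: $- \frac{1300}{9} \approx -144.44$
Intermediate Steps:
$E = 26$ ($E = 6 + 20 = 26$)
$\frac{-54 + 4}{77 - 68} E = \frac{-54 + 4}{77 - 68} \cdot 26 = - \frac{50}{9} \cdot 26 = \left(-50\right) \frac{1}{9} \cdot 26 = \left(- \frac{50}{9}\right) 26 = - \frac{1300}{9}$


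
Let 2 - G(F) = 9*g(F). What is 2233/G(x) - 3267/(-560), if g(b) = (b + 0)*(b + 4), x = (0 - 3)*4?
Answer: 782837/241360 ≈ 3.2434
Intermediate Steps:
x = -12 (x = -3*4 = -12)
g(b) = b*(4 + b)
G(F) = 2 - 9*F*(4 + F)
2233/G(x) - 3267/(-560) = 2233/(2 - 9*(-12)*(4 - 12)) - 3267/(-560) = 2233/(2 - 9*(-12)*(-8)) - 3267*(-1/560) = 2233/(2 - 864) + 3267/560 = 2233/(-862) + 3267/560 = 2233*(-1/862) + 3267/560 = -2233/862 + 3267/560 = 782837/241360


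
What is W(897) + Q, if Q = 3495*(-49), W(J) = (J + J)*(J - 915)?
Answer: -203547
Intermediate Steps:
W(J) = 2*J*(-915 + J) (W(J) = (2*J)*(-915 + J) = 2*J*(-915 + J))
Q = -171255
W(897) + Q = 2*897*(-915 + 897) - 171255 = 2*897*(-18) - 171255 = -32292 - 171255 = -203547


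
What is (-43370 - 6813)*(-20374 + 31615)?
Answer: -564107103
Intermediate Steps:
(-43370 - 6813)*(-20374 + 31615) = -50183*11241 = -564107103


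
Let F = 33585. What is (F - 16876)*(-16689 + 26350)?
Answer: 161425649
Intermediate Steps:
(F - 16876)*(-16689 + 26350) = (33585 - 16876)*(-16689 + 26350) = 16709*9661 = 161425649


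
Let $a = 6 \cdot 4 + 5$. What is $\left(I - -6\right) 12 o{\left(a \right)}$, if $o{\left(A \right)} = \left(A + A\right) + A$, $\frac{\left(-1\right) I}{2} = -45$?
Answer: $100224$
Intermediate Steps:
$I = 90$ ($I = \left(-2\right) \left(-45\right) = 90$)
$a = 29$ ($a = 24 + 5 = 29$)
$o{\left(A \right)} = 3 A$ ($o{\left(A \right)} = 2 A + A = 3 A$)
$\left(I - -6\right) 12 o{\left(a \right)} = \left(90 - -6\right) 12 \cdot 3 \cdot 29 = \left(90 + 6\right) 12 \cdot 87 = 96 \cdot 12 \cdot 87 = 1152 \cdot 87 = 100224$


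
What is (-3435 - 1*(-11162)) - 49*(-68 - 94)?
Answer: 15665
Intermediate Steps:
(-3435 - 1*(-11162)) - 49*(-68 - 94) = (-3435 + 11162) - 49*(-162) = 7727 - 1*(-7938) = 7727 + 7938 = 15665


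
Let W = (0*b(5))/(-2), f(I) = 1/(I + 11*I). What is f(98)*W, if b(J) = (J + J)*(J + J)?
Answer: 0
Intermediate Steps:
b(J) = 4*J² (b(J) = (2*J)*(2*J) = 4*J²)
f(I) = 1/(12*I)
W = 0 (W = (0*(4*5²))/(-2) = (0*(4*25))*(-½) = (0*100)*(-½) = 0*(-½) = 0)
f(98)*W = ((1/12)/98)*0 = ((1/12)*(1/98))*0 = (1/1176)*0 = 0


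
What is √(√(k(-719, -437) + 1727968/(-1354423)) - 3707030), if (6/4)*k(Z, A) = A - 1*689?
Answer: √(-61203639764949217830 + 40632690*I*√124146865911705)/4063269 ≈ 0.0071211 + 1925.4*I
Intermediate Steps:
k(Z, A) = -1378/3 + 2*A/3 (k(Z, A) = 2*(A - 1*689)/3 = 2*(A - 689)/3 = 2*(-689 + A)/3 = -1378/3 + 2*A/3)
√(√(k(-719, -437) + 1727968/(-1354423)) - 3707030) = √(√((-1378/3 + (⅔)*(-437)) + 1727968/(-1354423)) - 3707030) = √(√((-1378/3 - 874/3) + 1727968*(-1/1354423)) - 3707030) = √(√(-2252/3 - 1727968/1354423) - 3707030) = √(√(-3055344500/4063269) - 3707030) = √(10*I*√124146865911705/4063269 - 3707030) = √(-3707030 + 10*I*√124146865911705/4063269)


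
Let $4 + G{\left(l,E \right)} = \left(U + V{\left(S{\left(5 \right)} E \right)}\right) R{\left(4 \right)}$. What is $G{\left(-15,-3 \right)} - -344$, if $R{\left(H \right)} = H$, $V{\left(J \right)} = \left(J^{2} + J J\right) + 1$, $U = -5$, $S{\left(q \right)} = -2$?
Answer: $612$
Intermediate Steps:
$V{\left(J \right)} = 1 + 2 J^{2}$ ($V{\left(J \right)} = \left(J^{2} + J^{2}\right) + 1 = 2 J^{2} + 1 = 1 + 2 J^{2}$)
$G{\left(l,E \right)} = -20 + 32 E^{2}$ ($G{\left(l,E \right)} = -4 + \left(-5 + \left(1 + 2 \left(- 2 E\right)^{2}\right)\right) 4 = -4 + \left(-5 + \left(1 + 2 \cdot 4 E^{2}\right)\right) 4 = -4 + \left(-5 + \left(1 + 8 E^{2}\right)\right) 4 = -4 + \left(-4 + 8 E^{2}\right) 4 = -4 + \left(-16 + 32 E^{2}\right) = -20 + 32 E^{2}$)
$G{\left(-15,-3 \right)} - -344 = \left(-20 + 32 \left(-3\right)^{2}\right) - -344 = \left(-20 + 32 \cdot 9\right) + 344 = \left(-20 + 288\right) + 344 = 268 + 344 = 612$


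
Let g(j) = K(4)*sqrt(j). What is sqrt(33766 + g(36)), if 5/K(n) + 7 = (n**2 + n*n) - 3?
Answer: sqrt(4085851)/11 ≈ 183.76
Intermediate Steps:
K(n) = 5/(-10 + 2*n**2) (K(n) = 5/(-7 + ((n**2 + n*n) - 3)) = 5/(-7 + ((n**2 + n**2) - 3)) = 5/(-7 + (2*n**2 - 3)) = 5/(-7 + (-3 + 2*n**2)) = 5/(-10 + 2*n**2))
g(j) = 5*sqrt(j)/22 (g(j) = (5/(2*(-5 + 4**2)))*sqrt(j) = (5/(2*(-5 + 16)))*sqrt(j) = ((5/2)/11)*sqrt(j) = ((5/2)*(1/11))*sqrt(j) = 5*sqrt(j)/22)
sqrt(33766 + g(36)) = sqrt(33766 + 5*sqrt(36)/22) = sqrt(33766 + (5/22)*6) = sqrt(33766 + 15/11) = sqrt(371441/11) = sqrt(4085851)/11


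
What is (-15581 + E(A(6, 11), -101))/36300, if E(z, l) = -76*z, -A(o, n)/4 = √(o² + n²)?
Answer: -15581/36300 + 76*√157/9075 ≈ -0.32429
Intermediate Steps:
A(o, n) = -4*√(n² + o²) (A(o, n) = -4*√(o² + n²) = -4*√(n² + o²))
(-15581 + E(A(6, 11), -101))/36300 = (-15581 - (-304)*√(11² + 6²))/36300 = (-15581 - (-304)*√(121 + 36))*(1/36300) = (-15581 - (-304)*√157)*(1/36300) = (-15581 + 304*√157)*(1/36300) = -15581/36300 + 76*√157/9075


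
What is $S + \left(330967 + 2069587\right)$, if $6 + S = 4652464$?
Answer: $7053012$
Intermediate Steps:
$S = 4652458$ ($S = -6 + 4652464 = 4652458$)
$S + \left(330967 + 2069587\right) = 4652458 + \left(330967 + 2069587\right) = 4652458 + 2400554 = 7053012$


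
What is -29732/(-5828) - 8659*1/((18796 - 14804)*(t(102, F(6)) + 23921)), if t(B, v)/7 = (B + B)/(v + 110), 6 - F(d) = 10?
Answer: 37639744417833/7378189405288 ≈ 5.1015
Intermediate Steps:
F(d) = -4 (F(d) = 6 - 1*10 = 6 - 10 = -4)
t(B, v) = 14*B/(110 + v) (t(B, v) = 7*((B + B)/(v + 110)) = 7*((2*B)/(110 + v)) = 7*(2*B/(110 + v)) = 14*B/(110 + v))
-29732/(-5828) - 8659*1/((18796 - 14804)*(t(102, F(6)) + 23921)) = -29732/(-5828) - 8659*1/((18796 - 14804)*(14*102/(110 - 4) + 23921)) = -29732*(-1/5828) - 8659*1/(3992*(14*102/106 + 23921)) = 7433/1457 - 8659*1/(3992*(14*102*(1/106) + 23921)) = 7433/1457 - 8659*1/(3992*(714/53 + 23921)) = 7433/1457 - 8659/(3992*(1268527/53)) = 7433/1457 - 8659/5063959784/53 = 7433/1457 - 8659*53/5063959784 = 7433/1457 - 458927/5063959784 = 37639744417833/7378189405288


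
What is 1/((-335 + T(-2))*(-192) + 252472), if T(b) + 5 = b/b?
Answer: 1/317560 ≈ 3.1490e-6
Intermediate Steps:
T(b) = -4 (T(b) = -5 + b/b = -5 + 1 = -4)
1/((-335 + T(-2))*(-192) + 252472) = 1/((-335 - 4)*(-192) + 252472) = 1/(-339*(-192) + 252472) = 1/(65088 + 252472) = 1/317560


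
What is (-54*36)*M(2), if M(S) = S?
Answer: -3888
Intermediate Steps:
(-54*36)*M(2) = -54*36*2 = -1944*2 = -3888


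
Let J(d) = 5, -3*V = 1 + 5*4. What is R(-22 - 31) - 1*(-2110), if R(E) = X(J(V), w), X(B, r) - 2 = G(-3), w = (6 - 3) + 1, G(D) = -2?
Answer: 2110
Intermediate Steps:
V = -7 (V = -(1 + 5*4)/3 = -(1 + 20)/3 = -⅓*21 = -7)
w = 4 (w = 3 + 1 = 4)
X(B, r) = 0 (X(B, r) = 2 - 2 = 0)
R(E) = 0
R(-22 - 31) - 1*(-2110) = 0 - 1*(-2110) = 0 + 2110 = 2110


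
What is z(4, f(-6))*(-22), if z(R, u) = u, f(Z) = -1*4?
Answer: 88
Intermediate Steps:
f(Z) = -4
z(4, f(-6))*(-22) = -4*(-22) = 88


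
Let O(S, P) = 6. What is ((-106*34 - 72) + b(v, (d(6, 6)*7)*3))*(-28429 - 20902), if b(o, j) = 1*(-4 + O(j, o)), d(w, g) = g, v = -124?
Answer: 181242094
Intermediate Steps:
b(o, j) = 2 (b(o, j) = 1*(-4 + 6) = 1*2 = 2)
((-106*34 - 72) + b(v, (d(6, 6)*7)*3))*(-28429 - 20902) = ((-106*34 - 72) + 2)*(-28429 - 20902) = ((-3604 - 72) + 2)*(-49331) = (-3676 + 2)*(-49331) = -3674*(-49331) = 181242094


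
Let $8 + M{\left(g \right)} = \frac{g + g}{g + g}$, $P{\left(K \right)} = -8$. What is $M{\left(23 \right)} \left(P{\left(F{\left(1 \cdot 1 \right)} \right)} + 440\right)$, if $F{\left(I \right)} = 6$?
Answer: $-3024$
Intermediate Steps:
$M{\left(g \right)} = -7$ ($M{\left(g \right)} = -8 + \frac{g + g}{g + g} = -8 + \frac{2 g}{2 g} = -8 + 2 g \frac{1}{2 g} = -8 + 1 = -7$)
$M{\left(23 \right)} \left(P{\left(F{\left(1 \cdot 1 \right)} \right)} + 440\right) = - 7 \left(-8 + 440\right) = \left(-7\right) 432 = -3024$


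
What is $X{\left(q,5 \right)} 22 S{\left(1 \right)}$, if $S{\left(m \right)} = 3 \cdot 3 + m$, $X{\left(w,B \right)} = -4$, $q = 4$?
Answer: $-880$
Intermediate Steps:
$S{\left(m \right)} = 9 + m$
$X{\left(q,5 \right)} 22 S{\left(1 \right)} = \left(-4\right) 22 \left(9 + 1\right) = \left(-88\right) 10 = -880$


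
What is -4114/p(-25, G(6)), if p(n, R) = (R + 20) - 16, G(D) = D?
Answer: -2057/5 ≈ -411.40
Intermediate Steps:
p(n, R) = 4 + R (p(n, R) = (20 + R) - 16 = 4 + R)
-4114/p(-25, G(6)) = -4114/(4 + 6) = -4114/10 = -4114*⅒ = -2057/5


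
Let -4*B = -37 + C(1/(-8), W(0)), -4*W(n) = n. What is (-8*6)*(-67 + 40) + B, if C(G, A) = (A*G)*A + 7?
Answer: 2607/2 ≈ 1303.5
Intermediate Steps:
W(n) = -n/4
C(G, A) = 7 + G*A² (C(G, A) = G*A² + 7 = 7 + G*A²)
B = 15/2 (B = -(-37 + (7 + (-¼*0)²/(-8)))/4 = -(-37 + (7 - ⅛*0²))/4 = -(-37 + (7 - ⅛*0))/4 = -(-37 + (7 + 0))/4 = -(-37 + 7)/4 = -¼*(-30) = 15/2 ≈ 7.5000)
(-8*6)*(-67 + 40) + B = (-8*6)*(-67 + 40) + 15/2 = -48*(-27) + 15/2 = 1296 + 15/2 = 2607/2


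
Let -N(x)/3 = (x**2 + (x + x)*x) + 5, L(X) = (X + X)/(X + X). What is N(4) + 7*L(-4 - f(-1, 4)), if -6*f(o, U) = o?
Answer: -152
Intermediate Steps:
f(o, U) = -o/6
L(X) = 1 (L(X) = (2*X)/((2*X)) = (2*X)*(1/(2*X)) = 1)
N(x) = -15 - 9*x**2 (N(x) = -3*((x**2 + (x + x)*x) + 5) = -3*((x**2 + (2*x)*x) + 5) = -3*((x**2 + 2*x**2) + 5) = -3*(3*x**2 + 5) = -3*(5 + 3*x**2) = -15 - 9*x**2)
N(4) + 7*L(-4 - f(-1, 4)) = (-15 - 9*4**2) + 7*1 = (-15 - 9*16) + 7 = (-15 - 144) + 7 = -159 + 7 = -152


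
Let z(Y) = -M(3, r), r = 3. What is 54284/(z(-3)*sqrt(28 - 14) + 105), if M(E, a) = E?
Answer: 271420/519 + 54284*sqrt(14)/3633 ≈ 578.88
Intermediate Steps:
z(Y) = -3 (z(Y) = -1*3 = -3)
54284/(z(-3)*sqrt(28 - 14) + 105) = 54284/(-3*sqrt(28 - 14) + 105) = 54284/(-3*sqrt(14) + 105) = 54284/(105 - 3*sqrt(14))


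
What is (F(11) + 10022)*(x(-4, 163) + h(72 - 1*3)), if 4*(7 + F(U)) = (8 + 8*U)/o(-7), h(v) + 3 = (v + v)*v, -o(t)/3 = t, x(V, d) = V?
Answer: 667125195/7 ≈ 9.5304e+7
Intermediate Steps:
o(t) = -3*t
h(v) = -3 + 2*v**2 (h(v) = -3 + (v + v)*v = -3 + (2*v)*v = -3 + 2*v**2)
F(U) = -145/21 + 2*U/21 (F(U) = -7 + ((8 + 8*U)/((-3*(-7))))/4 = -7 + ((8 + 8*U)/21)/4 = -7 + ((8 + 8*U)*(1/21))/4 = -7 + (8/21 + 8*U/21)/4 = -7 + (2/21 + 2*U/21) = -145/21 + 2*U/21)
(F(11) + 10022)*(x(-4, 163) + h(72 - 1*3)) = ((-145/21 + (2/21)*11) + 10022)*(-4 + (-3 + 2*(72 - 1*3)**2)) = ((-145/21 + 22/21) + 10022)*(-4 + (-3 + 2*(72 - 3)**2)) = (-41/7 + 10022)*(-4 + (-3 + 2*69**2)) = 70113*(-4 + (-3 + 2*4761))/7 = 70113*(-4 + (-3 + 9522))/7 = 70113*(-4 + 9519)/7 = (70113/7)*9515 = 667125195/7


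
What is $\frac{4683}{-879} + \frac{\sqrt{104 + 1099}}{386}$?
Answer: $- \frac{1561}{293} + \frac{\sqrt{1203}}{386} \approx -5.2378$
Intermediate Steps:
$\frac{4683}{-879} + \frac{\sqrt{104 + 1099}}{386} = 4683 \left(- \frac{1}{879}\right) + \sqrt{1203} \cdot \frac{1}{386} = - \frac{1561}{293} + \frac{\sqrt{1203}}{386}$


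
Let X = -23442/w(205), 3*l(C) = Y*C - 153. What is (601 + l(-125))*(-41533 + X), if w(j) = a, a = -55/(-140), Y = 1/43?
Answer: -78845152175/1419 ≈ -5.5564e+7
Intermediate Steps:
Y = 1/43 ≈ 0.023256
a = 11/28 (a = -55*(-1/140) = 11/28 ≈ 0.39286)
w(j) = 11/28
l(C) = -51 + C/129 (l(C) = (C/43 - 153)/3 = (-153 + C/43)/3 = -51 + C/129)
X = -656376/11 (X = -23442/11/28 = -23442*28/11 = -656376/11 ≈ -59671.)
(601 + l(-125))*(-41533 + X) = (601 + (-51 + (1/129)*(-125)))*(-41533 - 656376/11) = (601 + (-51 - 125/129))*(-1113239/11) = (601 - 6704/129)*(-1113239/11) = (70825/129)*(-1113239/11) = -78845152175/1419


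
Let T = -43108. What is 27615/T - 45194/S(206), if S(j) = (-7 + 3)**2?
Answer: -243583099/86216 ≈ -2825.3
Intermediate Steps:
S(j) = 16 (S(j) = (-4)**2 = 16)
27615/T - 45194/S(206) = 27615/(-43108) - 45194/16 = 27615*(-1/43108) - 45194*1/16 = -27615/43108 - 22597/8 = -243583099/86216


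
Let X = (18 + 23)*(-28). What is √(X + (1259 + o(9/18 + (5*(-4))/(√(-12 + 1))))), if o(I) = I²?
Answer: √(36245 + 880*I*√11)/22 ≈ 8.6607 + 0.34814*I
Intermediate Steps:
X = -1148 (X = 41*(-28) = -1148)
√(X + (1259 + o(9/18 + (5*(-4))/(√(-12 + 1))))) = √(-1148 + (1259 + (9/18 + (5*(-4))/(√(-12 + 1)))²)) = √(-1148 + (1259 + (9*(1/18) - 20*(-I*√11/11))²)) = √(-1148 + (1259 + (½ - 20*(-I*√11/11))²)) = √(-1148 + (1259 + (½ - (-20)*I*√11/11)²)) = √(-1148 + (1259 + (½ + 20*I*√11/11)²)) = √(111 + (½ + 20*I*√11/11)²)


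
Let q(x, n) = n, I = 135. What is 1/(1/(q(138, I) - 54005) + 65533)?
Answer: 53870/3530262709 ≈ 1.5259e-5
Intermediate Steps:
1/(1/(q(138, I) - 54005) + 65533) = 1/(1/(135 - 54005) + 65533) = 1/(1/(-53870) + 65533) = 1/(-1/53870 + 65533) = 1/(3530262709/53870) = 53870/3530262709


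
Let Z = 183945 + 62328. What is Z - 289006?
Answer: -42733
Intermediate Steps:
Z = 246273
Z - 289006 = 246273 - 289006 = -42733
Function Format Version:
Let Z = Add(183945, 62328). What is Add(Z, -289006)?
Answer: -42733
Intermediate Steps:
Z = 246273
Add(Z, -289006) = Add(246273, -289006) = -42733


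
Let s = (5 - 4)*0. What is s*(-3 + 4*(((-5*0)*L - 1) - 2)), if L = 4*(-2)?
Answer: 0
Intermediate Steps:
L = -8
s = 0 (s = 1*0 = 0)
s*(-3 + 4*(((-5*0)*L - 1) - 2)) = 0*(-3 + 4*((-5*0*(-8) - 1) - 2)) = 0*(-3 + 4*((0*(-8) - 1) - 2)) = 0*(-3 + 4*((0 - 1) - 2)) = 0*(-3 + 4*(-1 - 2)) = 0*(-3 + 4*(-3)) = 0*(-3 - 12) = 0*(-15) = 0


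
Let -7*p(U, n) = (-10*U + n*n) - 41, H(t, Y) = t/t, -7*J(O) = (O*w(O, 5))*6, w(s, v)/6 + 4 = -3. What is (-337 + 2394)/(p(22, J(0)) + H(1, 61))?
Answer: 14399/268 ≈ 53.728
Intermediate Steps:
w(s, v) = -42 (w(s, v) = -24 + 6*(-3) = -24 - 18 = -42)
J(O) = 36*O (J(O) = -O*(-42)*6/7 = -(-42*O)*6/7 = -(-36)*O = 36*O)
H(t, Y) = 1
p(U, n) = 41/7 - n**2/7 + 10*U/7 (p(U, n) = -((-10*U + n*n) - 41)/7 = -((-10*U + n**2) - 41)/7 = -((n**2 - 10*U) - 41)/7 = -(-41 + n**2 - 10*U)/7 = 41/7 - n**2/7 + 10*U/7)
(-337 + 2394)/(p(22, J(0)) + H(1, 61)) = (-337 + 2394)/((41/7 - (36*0)**2/7 + (10/7)*22) + 1) = 2057/((41/7 - 1/7*0**2 + 220/7) + 1) = 2057/((41/7 - 1/7*0 + 220/7) + 1) = 2057/((41/7 + 0 + 220/7) + 1) = 2057/(261/7 + 1) = 2057/(268/7) = 2057*(7/268) = 14399/268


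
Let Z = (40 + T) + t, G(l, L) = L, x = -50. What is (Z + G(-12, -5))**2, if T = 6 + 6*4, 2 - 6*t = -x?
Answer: 3249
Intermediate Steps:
t = -8 (t = 1/3 - (-1)*(-50)/6 = 1/3 - 1/6*50 = 1/3 - 25/3 = -8)
T = 30 (T = 6 + 24 = 30)
Z = 62 (Z = (40 + 30) - 8 = 70 - 8 = 62)
(Z + G(-12, -5))**2 = (62 - 5)**2 = 57**2 = 3249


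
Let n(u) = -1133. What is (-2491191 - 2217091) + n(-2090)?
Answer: -4709415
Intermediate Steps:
(-2491191 - 2217091) + n(-2090) = (-2491191 - 2217091) - 1133 = -4708282 - 1133 = -4709415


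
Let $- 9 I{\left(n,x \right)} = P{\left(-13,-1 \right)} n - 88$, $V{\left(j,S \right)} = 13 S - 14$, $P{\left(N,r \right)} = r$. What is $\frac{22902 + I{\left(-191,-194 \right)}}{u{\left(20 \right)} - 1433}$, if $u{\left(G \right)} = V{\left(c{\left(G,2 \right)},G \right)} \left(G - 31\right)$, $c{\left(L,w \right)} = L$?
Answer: $- \frac{206015}{37251} \approx -5.5305$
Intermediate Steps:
$V{\left(j,S \right)} = -14 + 13 S$
$u{\left(G \right)} = \left(-31 + G\right) \left(-14 + 13 G\right)$ ($u{\left(G \right)} = \left(-14 + 13 G\right) \left(G - 31\right) = \left(-14 + 13 G\right) \left(-31 + G\right) = \left(-31 + G\right) \left(-14 + 13 G\right)$)
$I{\left(n,x \right)} = \frac{88}{9} + \frac{n}{9}$ ($I{\left(n,x \right)} = - \frac{- n - 88}{9} = - \frac{-88 - n}{9} = \frac{88}{9} + \frac{n}{9}$)
$\frac{22902 + I{\left(-191,-194 \right)}}{u{\left(20 \right)} - 1433} = \frac{22902 + \left(\frac{88}{9} + \frac{1}{9} \left(-191\right)\right)}{\left(-31 + 20\right) \left(-14 + 13 \cdot 20\right) - 1433} = \frac{22902 + \left(\frac{88}{9} - \frac{191}{9}\right)}{- 11 \left(-14 + 260\right) - 1433} = \frac{22902 - \frac{103}{9}}{\left(-11\right) 246 - 1433} = \frac{206015}{9 \left(-2706 - 1433\right)} = \frac{206015}{9 \left(-4139\right)} = \frac{206015}{9} \left(- \frac{1}{4139}\right) = - \frac{206015}{37251}$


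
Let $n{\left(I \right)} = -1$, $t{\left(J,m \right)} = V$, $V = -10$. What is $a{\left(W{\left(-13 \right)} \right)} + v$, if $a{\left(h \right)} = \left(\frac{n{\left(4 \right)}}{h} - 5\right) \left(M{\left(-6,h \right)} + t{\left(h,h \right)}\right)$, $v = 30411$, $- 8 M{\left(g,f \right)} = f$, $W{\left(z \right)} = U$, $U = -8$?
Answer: $\frac{243639}{8} \approx 30455.0$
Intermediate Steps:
$t{\left(J,m \right)} = -10$
$W{\left(z \right)} = -8$
$M{\left(g,f \right)} = - \frac{f}{8}$
$a{\left(h \right)} = \left(-10 - \frac{h}{8}\right) \left(-5 - \frac{1}{h}\right)$ ($a{\left(h \right)} = \left(- \frac{1}{h} - 5\right) \left(- \frac{h}{8} - 10\right) = \left(-5 - \frac{1}{h}\right) \left(-10 - \frac{h}{8}\right) = \left(-10 - \frac{h}{8}\right) \left(-5 - \frac{1}{h}\right)$)
$a{\left(W{\left(-13 \right)} \right)} + v = \left(\frac{401}{8} + \frac{10}{-8} + \frac{5}{8} \left(-8\right)\right) + 30411 = \left(\frac{401}{8} + 10 \left(- \frac{1}{8}\right) - 5\right) + 30411 = \left(\frac{401}{8} - \frac{5}{4} - 5\right) + 30411 = \frac{351}{8} + 30411 = \frac{243639}{8}$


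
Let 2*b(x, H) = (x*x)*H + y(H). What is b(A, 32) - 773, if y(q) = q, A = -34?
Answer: 17739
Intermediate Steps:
b(x, H) = H/2 + H*x²/2 (b(x, H) = ((x*x)*H + H)/2 = (x²*H + H)/2 = (H*x² + H)/2 = (H + H*x²)/2 = H/2 + H*x²/2)
b(A, 32) - 773 = (½)*32*(1 + (-34)²) - 773 = (½)*32*(1 + 1156) - 773 = (½)*32*1157 - 773 = 18512 - 773 = 17739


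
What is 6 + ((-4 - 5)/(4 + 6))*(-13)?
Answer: 177/10 ≈ 17.700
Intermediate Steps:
6 + ((-4 - 5)/(4 + 6))*(-13) = 6 - 9/10*(-13) = 6 + 117/10 = 177/10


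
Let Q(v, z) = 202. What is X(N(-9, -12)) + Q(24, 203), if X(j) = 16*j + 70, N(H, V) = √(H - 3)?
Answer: 272 + 32*I*√3 ≈ 272.0 + 55.426*I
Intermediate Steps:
N(H, V) = √(-3 + H)
X(j) = 70 + 16*j
X(N(-9, -12)) + Q(24, 203) = (70 + 16*√(-3 - 9)) + 202 = (70 + 16*√(-12)) + 202 = (70 + 16*(2*I*√3)) + 202 = (70 + 32*I*√3) + 202 = 272 + 32*I*√3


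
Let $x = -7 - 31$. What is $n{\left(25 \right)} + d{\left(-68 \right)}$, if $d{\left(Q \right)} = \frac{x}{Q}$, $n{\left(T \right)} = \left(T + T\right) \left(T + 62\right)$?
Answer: $\frac{147919}{34} \approx 4350.6$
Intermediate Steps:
$x = -38$
$n{\left(T \right)} = 2 T \left(62 + T\right)$
$d{\left(Q \right)} = - \frac{38}{Q}$
$n{\left(25 \right)} + d{\left(-68 \right)} = 2 \cdot 25 \left(62 + 25\right) - \frac{38}{-68} = 2 \cdot 25 \cdot 87 - - \frac{19}{34} = 4350 + \frac{19}{34} = \frac{147919}{34}$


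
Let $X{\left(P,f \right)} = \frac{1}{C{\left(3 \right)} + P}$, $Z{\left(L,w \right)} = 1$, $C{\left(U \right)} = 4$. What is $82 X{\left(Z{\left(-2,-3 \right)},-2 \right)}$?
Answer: $\frac{82}{5} \approx 16.4$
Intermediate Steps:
$X{\left(P,f \right)} = \frac{1}{4 + P}$
$82 X{\left(Z{\left(-2,-3 \right)},-2 \right)} = \frac{82}{4 + 1} = \frac{82}{5}$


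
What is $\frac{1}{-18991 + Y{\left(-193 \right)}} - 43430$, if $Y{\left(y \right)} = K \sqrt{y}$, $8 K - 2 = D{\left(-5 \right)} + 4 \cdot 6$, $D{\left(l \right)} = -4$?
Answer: $- \frac{250615101849926}{5770552649} - \frac{44 i \sqrt{193}}{5770552649} \approx -43430.0 - 1.0593 \cdot 10^{-7} i$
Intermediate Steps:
$K = \frac{11}{4}$ ($K = \frac{1}{4} + \frac{-4 + 4 \cdot 6}{8} = \frac{1}{4} + \frac{-4 + 24}{8} = \frac{1}{4} + \frac{1}{8} \cdot 20 = \frac{1}{4} + \frac{5}{2} = \frac{11}{4} \approx 2.75$)
$Y{\left(y \right)} = \frac{11 \sqrt{y}}{4}$
$\frac{1}{-18991 + Y{\left(-193 \right)}} - 43430 = \frac{1}{-18991 + \frac{11 \sqrt{-193}}{4}} - 43430 = \frac{1}{-18991 + \frac{11 i \sqrt{193}}{4}} - 43430 = -43430 + \frac{1}{-18991 + \frac{11 i \sqrt{193}}{4}}$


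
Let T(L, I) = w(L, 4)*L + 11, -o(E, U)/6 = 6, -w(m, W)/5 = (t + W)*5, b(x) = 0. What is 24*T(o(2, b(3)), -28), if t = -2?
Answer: 43464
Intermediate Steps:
w(m, W) = 50 - 25*W (w(m, W) = -5*(-2 + W)*5 = -5*(-10 + 5*W) = 50 - 25*W)
o(E, U) = -36 (o(E, U) = -6*6 = -36)
T(L, I) = 11 - 50*L (T(L, I) = (50 - 25*4)*L + 11 = (50 - 100)*L + 11 = -50*L + 11 = 11 - 50*L)
24*T(o(2, b(3)), -28) = 24*(11 - 50*(-36)) = 24*(11 + 1800) = 24*1811 = 43464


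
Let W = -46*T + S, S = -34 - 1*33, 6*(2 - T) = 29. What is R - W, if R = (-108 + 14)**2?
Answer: 26318/3 ≈ 8772.7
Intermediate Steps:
T = -17/6 (T = 2 - 1/6*29 = 2 - 29/6 = -17/6 ≈ -2.8333)
S = -67 (S = -34 - 33 = -67)
R = 8836 (R = (-94)**2 = 8836)
W = 190/3 (W = -46*(-17/6) - 67 = 391/3 - 67 = 190/3 ≈ 63.333)
R - W = 8836 - 1*190/3 = 8836 - 190/3 = 26318/3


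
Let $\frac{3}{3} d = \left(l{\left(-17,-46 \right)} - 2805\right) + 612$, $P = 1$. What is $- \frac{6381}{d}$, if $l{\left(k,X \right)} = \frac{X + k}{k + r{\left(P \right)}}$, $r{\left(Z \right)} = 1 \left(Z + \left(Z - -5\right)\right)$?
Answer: $\frac{21270}{7289} \approx 2.9181$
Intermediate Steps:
$r{\left(Z \right)} = 5 + 2 Z$ ($r{\left(Z \right)} = 1 \left(Z + \left(Z + 5\right)\right) = 1 \left(Z + \left(5 + Z\right)\right) = 1 \left(5 + 2 Z\right) = 5 + 2 Z$)
$l{\left(k,X \right)} = \frac{X + k}{7 + k}$ ($l{\left(k,X \right)} = \frac{X + k}{k + \left(5 + 2 \cdot 1\right)} = \frac{X + k}{k + \left(5 + 2\right)} = \frac{X + k}{k + 7} = \frac{X + k}{7 + k}$)
$d = - \frac{21867}{10}$ ($d = \left(\frac{-46 - 17}{7 - 17} - 2805\right) + 612 = \left(\frac{1}{-10} \left(-63\right) - 2805\right) + 612 = \left(\left(- \frac{1}{10}\right) \left(-63\right) - 2805\right) + 612 = \left(\frac{63}{10} - 2805\right) + 612 = - \frac{27987}{10} + 612 = - \frac{21867}{10} \approx -2186.7$)
$- \frac{6381}{d} = - \frac{6381}{- \frac{21867}{10}} = \left(-6381\right) \left(- \frac{10}{21867}\right) = \frac{21270}{7289}$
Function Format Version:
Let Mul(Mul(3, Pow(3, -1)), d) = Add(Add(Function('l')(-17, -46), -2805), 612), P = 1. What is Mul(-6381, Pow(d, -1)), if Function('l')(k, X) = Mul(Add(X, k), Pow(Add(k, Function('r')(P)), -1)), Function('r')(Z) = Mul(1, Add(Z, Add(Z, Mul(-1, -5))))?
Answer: Rational(21270, 7289) ≈ 2.9181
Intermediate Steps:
Function('r')(Z) = Add(5, Mul(2, Z)) (Function('r')(Z) = Mul(1, Add(Z, Add(Z, 5))) = Mul(1, Add(Z, Add(5, Z))) = Mul(1, Add(5, Mul(2, Z))) = Add(5, Mul(2, Z)))
Function('l')(k, X) = Mul(Pow(Add(7, k), -1), Add(X, k)) (Function('l')(k, X) = Mul(Add(X, k), Pow(Add(k, Add(5, Mul(2, 1))), -1)) = Mul(Add(X, k), Pow(Add(k, Add(5, 2)), -1)) = Mul(Add(X, k), Pow(Add(k, 7), -1)) = Mul(Add(X, k), Pow(Add(7, k), -1)) = Mul(Pow(Add(7, k), -1), Add(X, k)))
d = Rational(-21867, 10) (d = Add(Add(Mul(Pow(Add(7, -17), -1), Add(-46, -17)), -2805), 612) = Add(Add(Mul(Pow(-10, -1), -63), -2805), 612) = Add(Add(Mul(Rational(-1, 10), -63), -2805), 612) = Add(Add(Rational(63, 10), -2805), 612) = Add(Rational(-27987, 10), 612) = Rational(-21867, 10) ≈ -2186.7)
Mul(-6381, Pow(d, -1)) = Mul(-6381, Pow(Rational(-21867, 10), -1)) = Mul(-6381, Rational(-10, 21867)) = Rational(21270, 7289)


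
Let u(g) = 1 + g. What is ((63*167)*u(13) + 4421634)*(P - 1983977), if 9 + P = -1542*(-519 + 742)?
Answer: -10635788182656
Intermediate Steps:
P = -343875 (P = -9 - 1542*(-519 + 742) = -9 - 1542*223 = -9 - 343866 = -343875)
((63*167)*u(13) + 4421634)*(P - 1983977) = ((63*167)*(1 + 13) + 4421634)*(-343875 - 1983977) = (10521*14 + 4421634)*(-2327852) = (147294 + 4421634)*(-2327852) = 4568928*(-2327852) = -10635788182656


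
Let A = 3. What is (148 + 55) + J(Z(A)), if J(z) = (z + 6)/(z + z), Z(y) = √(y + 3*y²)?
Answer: 407/2 + √30/10 ≈ 204.05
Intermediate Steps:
J(z) = (6 + z)/(2*z) (J(z) = (6 + z)/((2*z)) = (6 + z)*(1/(2*z)) = (6 + z)/(2*z))
(148 + 55) + J(Z(A)) = (148 + 55) + (6 + √(3*(1 + 3*3)))/(2*(√(3*(1 + 3*3)))) = 203 + (6 + √(3*(1 + 9)))/(2*(√(3*(1 + 9)))) = 203 + (6 + √(3*10))/(2*(√(3*10))) = 203 + (6 + √30)/(2*(√30)) = 203 + (√30/30)*(6 + √30)/2 = 203 + √30*(6 + √30)/60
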